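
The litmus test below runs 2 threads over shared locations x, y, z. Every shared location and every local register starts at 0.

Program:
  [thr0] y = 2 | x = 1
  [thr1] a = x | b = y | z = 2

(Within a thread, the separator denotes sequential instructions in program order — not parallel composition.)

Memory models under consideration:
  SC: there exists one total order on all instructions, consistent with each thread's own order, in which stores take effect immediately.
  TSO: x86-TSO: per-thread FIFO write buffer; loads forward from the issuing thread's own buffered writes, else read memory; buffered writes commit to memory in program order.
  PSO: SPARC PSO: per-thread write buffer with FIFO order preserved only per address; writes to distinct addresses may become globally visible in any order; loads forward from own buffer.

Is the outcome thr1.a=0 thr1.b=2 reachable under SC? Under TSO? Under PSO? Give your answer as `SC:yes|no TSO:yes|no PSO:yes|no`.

outcome vector order: (thr1.a,thr1.b)
[SC] allowed = {00, 02, 12}
[TSO] allowed = {00, 02, 12}
[PSO] allowed = {00, 02, 10, 12}
target 02 ∈ {SC,TSO,PSO}

SC:yes TSO:yes PSO:yes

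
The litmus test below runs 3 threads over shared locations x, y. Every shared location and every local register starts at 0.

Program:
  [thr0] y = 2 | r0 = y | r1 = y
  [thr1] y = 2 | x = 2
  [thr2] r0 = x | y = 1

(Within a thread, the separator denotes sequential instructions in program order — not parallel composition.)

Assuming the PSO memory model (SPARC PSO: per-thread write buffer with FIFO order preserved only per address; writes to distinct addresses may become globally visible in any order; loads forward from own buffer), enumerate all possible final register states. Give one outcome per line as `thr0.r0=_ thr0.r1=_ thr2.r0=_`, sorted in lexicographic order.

thr0.r0=1 thr0.r1=1 thr2.r0=0
thr0.r0=1 thr0.r1=1 thr2.r0=2
thr0.r0=1 thr0.r1=2 thr2.r0=0
thr0.r0=1 thr0.r1=2 thr2.r0=2
thr0.r0=2 thr0.r1=1 thr2.r0=0
thr0.r0=2 thr0.r1=1 thr2.r0=2
thr0.r0=2 thr0.r1=2 thr2.r0=0
thr0.r0=2 thr0.r1=2 thr2.r0=2

outcome vector order: (thr0.r0,thr0.r1,thr2.r0)
|PSO outcomes| = 8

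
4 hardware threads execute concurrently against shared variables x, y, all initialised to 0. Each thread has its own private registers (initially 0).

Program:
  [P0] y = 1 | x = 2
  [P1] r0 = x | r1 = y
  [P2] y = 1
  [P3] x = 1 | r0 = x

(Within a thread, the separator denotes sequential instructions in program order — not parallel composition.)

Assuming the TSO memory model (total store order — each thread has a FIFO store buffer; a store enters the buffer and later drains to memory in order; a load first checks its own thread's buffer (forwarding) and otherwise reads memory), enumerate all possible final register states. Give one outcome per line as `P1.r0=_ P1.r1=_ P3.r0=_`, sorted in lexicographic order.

P1.r0=0 P1.r1=0 P3.r0=1
P1.r0=0 P1.r1=0 P3.r0=2
P1.r0=0 P1.r1=1 P3.r0=1
P1.r0=0 P1.r1=1 P3.r0=2
P1.r0=1 P1.r1=0 P3.r0=1
P1.r0=1 P1.r1=0 P3.r0=2
P1.r0=1 P1.r1=1 P3.r0=1
P1.r0=1 P1.r1=1 P3.r0=2
P1.r0=2 P1.r1=1 P3.r0=1
P1.r0=2 P1.r1=1 P3.r0=2

outcome vector order: (P1.r0,P1.r1,P3.r0)
|TSO outcomes| = 10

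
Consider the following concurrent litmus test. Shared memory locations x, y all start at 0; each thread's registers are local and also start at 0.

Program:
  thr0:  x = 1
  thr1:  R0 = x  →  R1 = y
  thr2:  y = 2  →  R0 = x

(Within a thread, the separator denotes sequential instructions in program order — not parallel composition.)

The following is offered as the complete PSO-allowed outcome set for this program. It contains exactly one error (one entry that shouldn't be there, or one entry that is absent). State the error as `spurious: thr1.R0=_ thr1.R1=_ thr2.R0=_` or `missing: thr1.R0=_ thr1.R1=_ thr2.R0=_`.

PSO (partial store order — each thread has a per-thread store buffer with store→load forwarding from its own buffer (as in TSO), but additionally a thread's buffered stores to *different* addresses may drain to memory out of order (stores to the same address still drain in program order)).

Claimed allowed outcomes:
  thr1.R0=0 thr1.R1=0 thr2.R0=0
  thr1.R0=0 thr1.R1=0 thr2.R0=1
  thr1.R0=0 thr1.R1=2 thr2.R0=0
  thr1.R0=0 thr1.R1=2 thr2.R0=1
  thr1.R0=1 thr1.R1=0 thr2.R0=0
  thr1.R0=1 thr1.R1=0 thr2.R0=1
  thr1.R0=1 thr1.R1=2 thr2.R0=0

outcome vector order: (thr1.R0,thr1.R1,thr2.R0)
PSO (8): (0,0,0) (0,0,1) (0,2,0) (0,2,1) (1,0,0) (1,0,1) (1,2,0) (1,2,1)
PSO∖claimed = {(1,2,1)}

missing: thr1.R0=1 thr1.R1=2 thr2.R0=1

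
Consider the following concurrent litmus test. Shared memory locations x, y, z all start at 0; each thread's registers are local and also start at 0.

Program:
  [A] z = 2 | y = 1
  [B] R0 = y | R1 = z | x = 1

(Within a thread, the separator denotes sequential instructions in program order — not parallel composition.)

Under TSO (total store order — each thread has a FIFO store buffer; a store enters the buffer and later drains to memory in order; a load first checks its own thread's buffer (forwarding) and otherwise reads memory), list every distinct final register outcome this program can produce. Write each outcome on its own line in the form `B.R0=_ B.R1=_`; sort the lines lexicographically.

outcome vector order: (B.R0,B.R1)
|TSO outcomes| = 3

B.R0=0 B.R1=0
B.R0=0 B.R1=2
B.R0=1 B.R1=2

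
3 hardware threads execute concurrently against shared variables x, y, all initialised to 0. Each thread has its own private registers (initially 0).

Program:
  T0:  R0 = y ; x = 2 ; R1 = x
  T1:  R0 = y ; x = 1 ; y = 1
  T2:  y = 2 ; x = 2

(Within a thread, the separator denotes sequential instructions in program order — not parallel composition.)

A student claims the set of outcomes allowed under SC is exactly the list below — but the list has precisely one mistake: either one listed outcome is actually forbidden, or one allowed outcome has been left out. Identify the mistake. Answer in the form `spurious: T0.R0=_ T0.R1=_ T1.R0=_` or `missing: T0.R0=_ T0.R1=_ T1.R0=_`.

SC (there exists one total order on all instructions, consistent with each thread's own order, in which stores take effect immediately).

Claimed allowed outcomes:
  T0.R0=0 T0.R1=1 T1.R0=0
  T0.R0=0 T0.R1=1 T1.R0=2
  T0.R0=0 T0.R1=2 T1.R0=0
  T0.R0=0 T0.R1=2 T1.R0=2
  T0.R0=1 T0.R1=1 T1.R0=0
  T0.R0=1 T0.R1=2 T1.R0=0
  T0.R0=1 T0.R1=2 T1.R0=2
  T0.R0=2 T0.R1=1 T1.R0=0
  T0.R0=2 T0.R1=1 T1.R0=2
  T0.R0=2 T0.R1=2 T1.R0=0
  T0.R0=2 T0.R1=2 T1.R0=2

outcome vector order: (T0.R0,T0.R1,T1.R0)
under SC → (0,1,0); (0,1,2); (0,2,0); (0,2,2); (1,2,0); (1,2,2); (2,1,0); (2,1,2); (2,2,0); (2,2,2)
claimed∖SC = {(1,1,0)}

spurious: T0.R0=1 T0.R1=1 T1.R0=0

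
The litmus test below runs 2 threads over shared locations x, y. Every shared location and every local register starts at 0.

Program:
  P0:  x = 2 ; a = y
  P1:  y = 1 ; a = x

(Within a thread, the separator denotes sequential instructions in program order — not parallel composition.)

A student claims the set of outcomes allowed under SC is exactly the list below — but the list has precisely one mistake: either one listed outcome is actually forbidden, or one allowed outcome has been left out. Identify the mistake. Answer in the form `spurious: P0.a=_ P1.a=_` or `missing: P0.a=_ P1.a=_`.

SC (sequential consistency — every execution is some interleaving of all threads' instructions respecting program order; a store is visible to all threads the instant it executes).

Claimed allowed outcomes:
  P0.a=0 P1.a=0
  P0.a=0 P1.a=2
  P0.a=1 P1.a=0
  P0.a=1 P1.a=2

outcome vector order: (P0.a,P1.a)
under SC → <0 2>; <1 0>; <1 2>
claimed∖SC = {<0 0>}

spurious: P0.a=0 P1.a=0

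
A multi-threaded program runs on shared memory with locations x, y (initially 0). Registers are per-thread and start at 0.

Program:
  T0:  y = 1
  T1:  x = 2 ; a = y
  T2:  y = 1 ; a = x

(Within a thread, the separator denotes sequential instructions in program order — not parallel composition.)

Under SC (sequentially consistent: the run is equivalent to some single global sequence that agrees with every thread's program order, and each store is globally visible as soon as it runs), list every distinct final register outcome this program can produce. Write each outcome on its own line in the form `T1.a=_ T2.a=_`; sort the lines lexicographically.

T1.a=0 T2.a=2
T1.a=1 T2.a=0
T1.a=1 T2.a=2

outcome vector order: (T1.a,T2.a)
|SC outcomes| = 3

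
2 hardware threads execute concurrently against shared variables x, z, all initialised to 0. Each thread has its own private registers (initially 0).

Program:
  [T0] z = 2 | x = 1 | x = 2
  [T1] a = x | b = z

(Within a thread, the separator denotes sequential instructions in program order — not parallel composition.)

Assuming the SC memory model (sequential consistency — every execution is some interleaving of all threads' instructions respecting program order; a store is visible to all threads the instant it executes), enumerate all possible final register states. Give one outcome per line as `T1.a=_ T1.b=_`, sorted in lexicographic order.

T1.a=0 T1.b=0
T1.a=0 T1.b=2
T1.a=1 T1.b=2
T1.a=2 T1.b=2

outcome vector order: (T1.a,T1.b)
|SC outcomes| = 4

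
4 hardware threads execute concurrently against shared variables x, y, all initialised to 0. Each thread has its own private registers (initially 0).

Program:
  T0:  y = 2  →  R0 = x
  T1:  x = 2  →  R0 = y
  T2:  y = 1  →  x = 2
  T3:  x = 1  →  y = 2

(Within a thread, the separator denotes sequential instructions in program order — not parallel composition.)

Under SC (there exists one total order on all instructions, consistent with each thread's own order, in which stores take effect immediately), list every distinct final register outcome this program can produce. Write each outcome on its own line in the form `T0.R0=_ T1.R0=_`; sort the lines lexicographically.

T0.R0=0 T1.R0=1
T0.R0=0 T1.R0=2
T0.R0=1 T1.R0=0
T0.R0=1 T1.R0=1
T0.R0=1 T1.R0=2
T0.R0=2 T1.R0=0
T0.R0=2 T1.R0=1
T0.R0=2 T1.R0=2

outcome vector order: (T0.R0,T1.R0)
|SC outcomes| = 8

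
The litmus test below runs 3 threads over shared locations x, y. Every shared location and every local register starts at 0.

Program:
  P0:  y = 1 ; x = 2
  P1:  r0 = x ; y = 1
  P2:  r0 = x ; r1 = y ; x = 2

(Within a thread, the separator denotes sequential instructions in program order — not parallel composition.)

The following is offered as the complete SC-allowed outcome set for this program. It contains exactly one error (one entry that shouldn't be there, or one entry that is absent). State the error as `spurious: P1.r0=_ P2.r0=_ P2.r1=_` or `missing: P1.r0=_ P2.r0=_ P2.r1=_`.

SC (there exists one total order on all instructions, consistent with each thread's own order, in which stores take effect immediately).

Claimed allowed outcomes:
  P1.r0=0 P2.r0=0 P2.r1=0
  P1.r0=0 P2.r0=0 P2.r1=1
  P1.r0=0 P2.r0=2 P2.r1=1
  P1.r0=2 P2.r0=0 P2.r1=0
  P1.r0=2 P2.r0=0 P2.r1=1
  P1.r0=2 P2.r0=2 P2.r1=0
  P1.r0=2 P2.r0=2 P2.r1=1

outcome vector order: (P1.r0,P2.r0,P2.r1)
[SC] allowed = {0/0/0; 0/0/1; 0/2/1; 2/0/0; 2/0/1; 2/2/1}
claimed∖SC = {2/2/0}

spurious: P1.r0=2 P2.r0=2 P2.r1=0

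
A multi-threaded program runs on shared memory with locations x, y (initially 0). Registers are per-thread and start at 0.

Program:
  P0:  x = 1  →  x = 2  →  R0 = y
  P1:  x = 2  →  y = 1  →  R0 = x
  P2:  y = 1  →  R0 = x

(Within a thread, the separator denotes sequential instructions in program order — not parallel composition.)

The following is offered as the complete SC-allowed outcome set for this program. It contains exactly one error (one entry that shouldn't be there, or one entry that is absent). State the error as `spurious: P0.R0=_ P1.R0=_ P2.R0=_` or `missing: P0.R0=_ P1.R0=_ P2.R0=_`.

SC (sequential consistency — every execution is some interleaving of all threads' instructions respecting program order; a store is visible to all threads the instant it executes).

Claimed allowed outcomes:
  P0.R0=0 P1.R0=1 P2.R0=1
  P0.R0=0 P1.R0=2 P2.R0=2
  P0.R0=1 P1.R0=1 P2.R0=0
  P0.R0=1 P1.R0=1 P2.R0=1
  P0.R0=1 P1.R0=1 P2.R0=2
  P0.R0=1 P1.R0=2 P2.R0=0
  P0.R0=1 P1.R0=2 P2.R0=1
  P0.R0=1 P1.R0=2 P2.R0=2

outcome vector order: (P0.R0,P1.R0,P2.R0)
under SC → 022; 110; 111; 112; 120; 121; 122
claimed∖SC = {011}

spurious: P0.R0=0 P1.R0=1 P2.R0=1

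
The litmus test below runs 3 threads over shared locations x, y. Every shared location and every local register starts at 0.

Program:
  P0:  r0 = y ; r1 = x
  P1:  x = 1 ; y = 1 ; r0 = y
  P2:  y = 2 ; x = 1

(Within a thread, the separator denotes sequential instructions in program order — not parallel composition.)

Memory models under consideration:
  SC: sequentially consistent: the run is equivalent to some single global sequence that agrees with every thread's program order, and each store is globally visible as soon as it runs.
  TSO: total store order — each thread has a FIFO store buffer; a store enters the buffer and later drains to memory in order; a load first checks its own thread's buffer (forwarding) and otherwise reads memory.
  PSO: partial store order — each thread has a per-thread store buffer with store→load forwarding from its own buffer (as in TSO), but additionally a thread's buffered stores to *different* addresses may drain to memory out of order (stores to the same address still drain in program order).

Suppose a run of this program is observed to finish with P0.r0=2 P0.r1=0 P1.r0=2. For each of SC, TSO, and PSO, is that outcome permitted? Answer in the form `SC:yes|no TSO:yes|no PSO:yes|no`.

outcome vector order: (P0.r0,P0.r1,P1.r0)
under SC → 0/0/1, 0/0/2, 0/1/1, 0/1/2, 1/1/1, 1/1/2, 2/0/1, 2/1/1, 2/1/2
under TSO → 0/0/1, 0/0/2, 0/1/1, 0/1/2, 1/1/1, 1/1/2, 2/0/1, 2/1/1, 2/1/2
under PSO → 0/0/1, 0/0/2, 0/1/1, 0/1/2, 1/0/1, 1/0/2, 1/1/1, 1/1/2, 2/0/1, 2/0/2, 2/1/1, 2/1/2
target 2/0/2 ∈ {PSO}

SC:no TSO:no PSO:yes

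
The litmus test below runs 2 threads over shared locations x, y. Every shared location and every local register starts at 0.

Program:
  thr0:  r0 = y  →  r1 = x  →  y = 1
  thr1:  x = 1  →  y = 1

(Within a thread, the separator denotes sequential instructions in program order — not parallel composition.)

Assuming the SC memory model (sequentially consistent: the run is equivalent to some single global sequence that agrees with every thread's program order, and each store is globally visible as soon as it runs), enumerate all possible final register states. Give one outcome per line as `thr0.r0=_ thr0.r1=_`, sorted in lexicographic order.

thr0.r0=0 thr0.r1=0
thr0.r0=0 thr0.r1=1
thr0.r0=1 thr0.r1=1

outcome vector order: (thr0.r0,thr0.r1)
|SC outcomes| = 3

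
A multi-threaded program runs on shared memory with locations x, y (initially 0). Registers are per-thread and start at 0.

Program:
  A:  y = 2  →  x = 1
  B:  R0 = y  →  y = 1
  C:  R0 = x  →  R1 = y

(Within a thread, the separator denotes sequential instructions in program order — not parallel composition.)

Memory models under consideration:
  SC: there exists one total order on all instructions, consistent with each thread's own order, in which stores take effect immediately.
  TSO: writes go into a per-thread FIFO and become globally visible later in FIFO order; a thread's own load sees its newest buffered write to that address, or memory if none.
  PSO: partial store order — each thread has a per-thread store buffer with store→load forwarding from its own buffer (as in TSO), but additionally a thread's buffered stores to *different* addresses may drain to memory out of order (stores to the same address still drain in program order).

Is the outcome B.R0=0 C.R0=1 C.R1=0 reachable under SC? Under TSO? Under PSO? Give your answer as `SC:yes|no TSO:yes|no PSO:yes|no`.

outcome vector order: (B.R0,C.R0,C.R1)
[SC] allowed = {0/0/0, 0/0/1, 0/0/2, 0/1/1, 0/1/2, 2/0/0, 2/0/1, 2/0/2, 2/1/1, 2/1/2}
[TSO] allowed = {0/0/0, 0/0/1, 0/0/2, 0/1/1, 0/1/2, 2/0/0, 2/0/1, 2/0/2, 2/1/1, 2/1/2}
[PSO] allowed = {0/0/0, 0/0/1, 0/0/2, 0/1/0, 0/1/1, 0/1/2, 2/0/0, 2/0/1, 2/0/2, 2/1/0, 2/1/1, 2/1/2}
target 0/1/0 ∈ {PSO}

SC:no TSO:no PSO:yes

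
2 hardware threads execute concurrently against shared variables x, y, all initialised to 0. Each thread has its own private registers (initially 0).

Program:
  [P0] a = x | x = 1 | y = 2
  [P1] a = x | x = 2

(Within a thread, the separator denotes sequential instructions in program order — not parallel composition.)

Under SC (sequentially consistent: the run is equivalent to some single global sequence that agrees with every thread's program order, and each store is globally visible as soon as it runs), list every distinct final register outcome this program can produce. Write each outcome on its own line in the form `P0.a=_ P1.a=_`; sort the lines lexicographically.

outcome vector order: (P0.a,P1.a)
|SC outcomes| = 3

P0.a=0 P1.a=0
P0.a=0 P1.a=1
P0.a=2 P1.a=0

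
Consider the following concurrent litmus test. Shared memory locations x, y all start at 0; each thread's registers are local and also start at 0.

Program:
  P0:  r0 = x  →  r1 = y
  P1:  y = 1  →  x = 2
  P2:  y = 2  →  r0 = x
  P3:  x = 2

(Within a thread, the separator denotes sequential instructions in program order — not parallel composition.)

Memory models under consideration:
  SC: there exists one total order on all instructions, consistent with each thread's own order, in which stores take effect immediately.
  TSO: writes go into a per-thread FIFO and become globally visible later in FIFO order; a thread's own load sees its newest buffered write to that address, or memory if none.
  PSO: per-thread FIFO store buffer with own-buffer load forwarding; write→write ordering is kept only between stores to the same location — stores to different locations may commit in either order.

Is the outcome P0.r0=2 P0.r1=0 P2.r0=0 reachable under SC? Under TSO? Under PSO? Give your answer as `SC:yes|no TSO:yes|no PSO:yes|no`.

outcome vector order: (P0.r0,P0.r1,P2.r0)
under SC → 0/0/0; 0/0/2; 0/1/0; 0/1/2; 0/2/0; 0/2/2; 2/0/2; 2/1/0; 2/1/2; 2/2/0; 2/2/2
under TSO → 0/0/0; 0/0/2; 0/1/0; 0/1/2; 0/2/0; 0/2/2; 2/0/0; 2/0/2; 2/1/0; 2/1/2; 2/2/0; 2/2/2
under PSO → 0/0/0; 0/0/2; 0/1/0; 0/1/2; 0/2/0; 0/2/2; 2/0/0; 2/0/2; 2/1/0; 2/1/2; 2/2/0; 2/2/2
target 2/0/0 ∈ {TSO,PSO}

SC:no TSO:yes PSO:yes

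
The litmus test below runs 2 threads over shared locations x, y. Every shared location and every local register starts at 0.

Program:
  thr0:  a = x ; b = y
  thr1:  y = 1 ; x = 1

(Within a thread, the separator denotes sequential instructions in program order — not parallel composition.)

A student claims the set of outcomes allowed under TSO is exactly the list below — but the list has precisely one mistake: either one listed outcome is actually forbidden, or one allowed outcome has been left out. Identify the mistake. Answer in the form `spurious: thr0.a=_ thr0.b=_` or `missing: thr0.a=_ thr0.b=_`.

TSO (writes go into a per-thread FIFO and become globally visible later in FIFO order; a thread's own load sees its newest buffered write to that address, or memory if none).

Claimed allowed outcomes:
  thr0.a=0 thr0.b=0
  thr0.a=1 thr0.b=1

missing: thr0.a=0 thr0.b=1

outcome vector order: (thr0.a,thr0.b)
under TSO → 00 01 11
TSO∖claimed = {01}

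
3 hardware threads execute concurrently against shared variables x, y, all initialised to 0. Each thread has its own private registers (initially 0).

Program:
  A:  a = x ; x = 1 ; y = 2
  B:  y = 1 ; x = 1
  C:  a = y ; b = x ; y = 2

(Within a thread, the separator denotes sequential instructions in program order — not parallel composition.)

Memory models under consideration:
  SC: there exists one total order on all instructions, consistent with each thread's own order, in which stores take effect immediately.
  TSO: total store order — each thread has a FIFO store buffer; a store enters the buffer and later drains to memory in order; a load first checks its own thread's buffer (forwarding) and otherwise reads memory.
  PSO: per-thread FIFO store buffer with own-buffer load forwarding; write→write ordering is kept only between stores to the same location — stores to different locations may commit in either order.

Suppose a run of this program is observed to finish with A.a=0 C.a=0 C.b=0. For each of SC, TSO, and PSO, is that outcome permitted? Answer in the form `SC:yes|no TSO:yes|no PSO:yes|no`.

outcome vector order: (A.a,C.a,C.b)
SC: 10 outcomes — {0/0/0; 0/0/1; 0/1/0; 0/1/1; 0/2/1; 1/0/0; 1/0/1; 1/1/0; 1/1/1; 1/2/1}
TSO: 10 outcomes — {0/0/0; 0/0/1; 0/1/0; 0/1/1; 0/2/1; 1/0/0; 1/0/1; 1/1/0; 1/1/1; 1/2/1}
PSO: 11 outcomes — {0/0/0; 0/0/1; 0/1/0; 0/1/1; 0/2/0; 0/2/1; 1/0/0; 1/0/1; 1/1/0; 1/1/1; 1/2/1}
target 0/0/0 ∈ {SC,TSO,PSO}

SC:yes TSO:yes PSO:yes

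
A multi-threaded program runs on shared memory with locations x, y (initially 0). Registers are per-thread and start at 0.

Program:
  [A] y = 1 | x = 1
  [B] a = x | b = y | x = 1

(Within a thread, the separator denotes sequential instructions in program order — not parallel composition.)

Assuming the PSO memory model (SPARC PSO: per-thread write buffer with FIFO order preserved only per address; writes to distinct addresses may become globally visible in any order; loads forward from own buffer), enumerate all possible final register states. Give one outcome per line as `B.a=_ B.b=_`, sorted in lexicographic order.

B.a=0 B.b=0
B.a=0 B.b=1
B.a=1 B.b=0
B.a=1 B.b=1

outcome vector order: (B.a,B.b)
|PSO outcomes| = 4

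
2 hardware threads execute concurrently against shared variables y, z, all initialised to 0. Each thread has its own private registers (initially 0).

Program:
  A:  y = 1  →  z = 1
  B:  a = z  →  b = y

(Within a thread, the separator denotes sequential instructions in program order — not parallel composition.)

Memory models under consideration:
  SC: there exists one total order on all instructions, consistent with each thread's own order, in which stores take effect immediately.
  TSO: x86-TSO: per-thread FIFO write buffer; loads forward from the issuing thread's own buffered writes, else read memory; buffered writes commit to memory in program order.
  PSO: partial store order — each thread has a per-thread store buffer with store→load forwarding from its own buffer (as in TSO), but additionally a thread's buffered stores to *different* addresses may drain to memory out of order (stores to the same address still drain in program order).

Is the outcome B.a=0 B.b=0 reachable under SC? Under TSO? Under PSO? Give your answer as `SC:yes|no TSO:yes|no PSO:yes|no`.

SC:yes TSO:yes PSO:yes

outcome vector order: (B.a,B.b)
[SC] allowed = {(0,0), (0,1), (1,1)}
[TSO] allowed = {(0,0), (0,1), (1,1)}
[PSO] allowed = {(0,0), (0,1), (1,0), (1,1)}
target (0,0) ∈ {SC,TSO,PSO}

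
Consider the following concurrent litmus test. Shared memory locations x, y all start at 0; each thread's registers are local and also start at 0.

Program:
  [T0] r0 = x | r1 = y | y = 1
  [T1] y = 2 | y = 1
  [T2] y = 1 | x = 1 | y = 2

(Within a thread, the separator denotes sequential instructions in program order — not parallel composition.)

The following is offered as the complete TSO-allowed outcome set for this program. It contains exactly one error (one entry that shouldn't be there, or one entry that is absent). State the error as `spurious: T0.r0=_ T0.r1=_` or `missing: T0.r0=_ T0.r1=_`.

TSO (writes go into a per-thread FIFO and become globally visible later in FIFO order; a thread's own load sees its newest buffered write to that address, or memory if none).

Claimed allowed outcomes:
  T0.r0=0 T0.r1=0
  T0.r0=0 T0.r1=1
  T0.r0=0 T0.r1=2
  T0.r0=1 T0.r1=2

outcome vector order: (T0.r0,T0.r1)
under TSO → (0,0), (0,1), (0,2), (1,1), (1,2)
TSO∖claimed = {(1,1)}

missing: T0.r0=1 T0.r1=1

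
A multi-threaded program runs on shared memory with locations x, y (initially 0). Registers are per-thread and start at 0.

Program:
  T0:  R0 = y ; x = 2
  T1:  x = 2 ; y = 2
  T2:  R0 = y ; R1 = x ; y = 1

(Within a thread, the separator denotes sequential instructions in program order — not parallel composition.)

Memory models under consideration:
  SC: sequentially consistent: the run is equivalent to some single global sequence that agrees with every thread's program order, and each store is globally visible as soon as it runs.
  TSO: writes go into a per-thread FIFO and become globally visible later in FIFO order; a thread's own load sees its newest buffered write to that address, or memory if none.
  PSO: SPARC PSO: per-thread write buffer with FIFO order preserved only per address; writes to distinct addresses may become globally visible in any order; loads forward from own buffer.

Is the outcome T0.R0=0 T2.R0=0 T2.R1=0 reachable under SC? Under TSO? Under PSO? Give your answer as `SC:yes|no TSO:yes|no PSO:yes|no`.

SC:yes TSO:yes PSO:yes

outcome vector order: (T0.R0,T2.R0,T2.R1)
SC: 9 outcomes — {000 002 022 100 102 122 200 202 222}
TSO: 9 outcomes — {000 002 022 100 102 122 200 202 222}
PSO: 12 outcomes — {000 002 020 022 100 102 120 122 200 202 220 222}
target 000 ∈ {SC,TSO,PSO}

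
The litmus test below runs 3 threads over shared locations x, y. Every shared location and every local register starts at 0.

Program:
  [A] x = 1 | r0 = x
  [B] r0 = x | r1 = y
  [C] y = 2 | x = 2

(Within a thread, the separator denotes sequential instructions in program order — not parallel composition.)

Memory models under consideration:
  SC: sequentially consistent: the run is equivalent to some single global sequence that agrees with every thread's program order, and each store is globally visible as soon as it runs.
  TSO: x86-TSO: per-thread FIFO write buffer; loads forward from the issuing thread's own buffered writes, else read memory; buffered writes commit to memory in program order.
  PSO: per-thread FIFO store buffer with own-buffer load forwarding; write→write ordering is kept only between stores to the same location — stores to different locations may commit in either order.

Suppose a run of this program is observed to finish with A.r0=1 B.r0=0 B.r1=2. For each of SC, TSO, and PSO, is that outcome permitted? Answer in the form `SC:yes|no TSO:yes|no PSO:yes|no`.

SC:yes TSO:yes PSO:yes

outcome vector order: (A.r0,B.r0,B.r1)
SC: 10 outcomes — {(1,0,0), (1,0,2), (1,1,0), (1,1,2), (1,2,2), (2,0,0), (2,0,2), (2,1,0), (2,1,2), (2,2,2)}
TSO: 10 outcomes — {(1,0,0), (1,0,2), (1,1,0), (1,1,2), (1,2,2), (2,0,0), (2,0,2), (2,1,0), (2,1,2), (2,2,2)}
PSO: 12 outcomes — {(1,0,0), (1,0,2), (1,1,0), (1,1,2), (1,2,0), (1,2,2), (2,0,0), (2,0,2), (2,1,0), (2,1,2), (2,2,0), (2,2,2)}
target (1,0,2) ∈ {SC,TSO,PSO}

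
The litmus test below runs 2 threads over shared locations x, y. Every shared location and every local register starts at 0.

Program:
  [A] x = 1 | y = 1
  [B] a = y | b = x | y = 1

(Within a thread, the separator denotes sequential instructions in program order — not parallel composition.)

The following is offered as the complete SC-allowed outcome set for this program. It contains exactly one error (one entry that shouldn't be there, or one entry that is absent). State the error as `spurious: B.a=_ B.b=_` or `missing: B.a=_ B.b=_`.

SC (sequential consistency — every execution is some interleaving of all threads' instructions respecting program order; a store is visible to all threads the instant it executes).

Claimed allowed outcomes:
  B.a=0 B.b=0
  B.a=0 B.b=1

missing: B.a=1 B.b=1

outcome vector order: (B.a,B.b)
under SC → (0,0); (0,1); (1,1)
SC∖claimed = {(1,1)}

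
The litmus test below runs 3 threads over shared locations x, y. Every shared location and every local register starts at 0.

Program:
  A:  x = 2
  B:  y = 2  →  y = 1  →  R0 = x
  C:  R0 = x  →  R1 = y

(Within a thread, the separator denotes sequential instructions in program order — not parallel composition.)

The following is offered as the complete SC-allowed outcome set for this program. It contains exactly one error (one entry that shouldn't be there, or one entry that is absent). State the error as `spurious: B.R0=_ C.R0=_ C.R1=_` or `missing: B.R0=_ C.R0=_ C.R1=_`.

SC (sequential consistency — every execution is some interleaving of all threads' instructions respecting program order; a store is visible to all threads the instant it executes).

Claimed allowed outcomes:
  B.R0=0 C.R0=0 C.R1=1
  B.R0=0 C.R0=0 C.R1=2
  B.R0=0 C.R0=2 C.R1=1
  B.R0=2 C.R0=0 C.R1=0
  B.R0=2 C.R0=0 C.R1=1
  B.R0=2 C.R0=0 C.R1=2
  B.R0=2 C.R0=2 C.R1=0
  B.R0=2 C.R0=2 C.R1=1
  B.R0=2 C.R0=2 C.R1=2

missing: B.R0=0 C.R0=0 C.R1=0

outcome vector order: (B.R0,C.R0,C.R1)
SC (10): 000; 001; 002; 021; 200; 201; 202; 220; 221; 222
SC∖claimed = {000}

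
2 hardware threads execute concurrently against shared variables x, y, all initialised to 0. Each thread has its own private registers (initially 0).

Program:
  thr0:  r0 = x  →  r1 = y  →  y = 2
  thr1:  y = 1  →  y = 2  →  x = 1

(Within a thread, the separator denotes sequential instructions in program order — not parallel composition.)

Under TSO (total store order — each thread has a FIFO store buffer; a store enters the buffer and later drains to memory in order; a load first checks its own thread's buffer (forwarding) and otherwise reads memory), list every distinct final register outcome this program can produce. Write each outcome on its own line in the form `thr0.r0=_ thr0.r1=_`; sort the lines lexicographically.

thr0.r0=0 thr0.r1=0
thr0.r0=0 thr0.r1=1
thr0.r0=0 thr0.r1=2
thr0.r0=1 thr0.r1=2

outcome vector order: (thr0.r0,thr0.r1)
|TSO outcomes| = 4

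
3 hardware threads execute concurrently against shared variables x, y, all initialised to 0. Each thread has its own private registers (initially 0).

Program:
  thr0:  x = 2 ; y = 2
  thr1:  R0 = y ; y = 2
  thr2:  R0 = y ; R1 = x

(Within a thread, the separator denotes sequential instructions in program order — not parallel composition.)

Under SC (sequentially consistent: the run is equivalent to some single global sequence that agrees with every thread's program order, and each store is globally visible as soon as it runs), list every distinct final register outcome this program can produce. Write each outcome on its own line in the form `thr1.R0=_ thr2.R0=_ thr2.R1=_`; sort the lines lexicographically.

outcome vector order: (thr1.R0,thr2.R0,thr2.R1)
|SC outcomes| = 7

thr1.R0=0 thr2.R0=0 thr2.R1=0
thr1.R0=0 thr2.R0=0 thr2.R1=2
thr1.R0=0 thr2.R0=2 thr2.R1=0
thr1.R0=0 thr2.R0=2 thr2.R1=2
thr1.R0=2 thr2.R0=0 thr2.R1=0
thr1.R0=2 thr2.R0=0 thr2.R1=2
thr1.R0=2 thr2.R0=2 thr2.R1=2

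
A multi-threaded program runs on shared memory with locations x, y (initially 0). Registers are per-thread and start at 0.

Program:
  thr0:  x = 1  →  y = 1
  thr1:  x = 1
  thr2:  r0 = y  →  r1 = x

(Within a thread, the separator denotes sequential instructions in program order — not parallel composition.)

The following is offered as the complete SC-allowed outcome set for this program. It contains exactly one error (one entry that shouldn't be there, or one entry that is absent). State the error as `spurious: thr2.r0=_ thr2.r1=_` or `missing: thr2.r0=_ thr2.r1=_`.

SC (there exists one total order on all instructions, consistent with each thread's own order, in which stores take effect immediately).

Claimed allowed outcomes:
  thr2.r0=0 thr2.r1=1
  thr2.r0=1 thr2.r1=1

outcome vector order: (thr2.r0,thr2.r1)
SC (3): (0,0) (0,1) (1,1)
SC∖claimed = {(0,0)}

missing: thr2.r0=0 thr2.r1=0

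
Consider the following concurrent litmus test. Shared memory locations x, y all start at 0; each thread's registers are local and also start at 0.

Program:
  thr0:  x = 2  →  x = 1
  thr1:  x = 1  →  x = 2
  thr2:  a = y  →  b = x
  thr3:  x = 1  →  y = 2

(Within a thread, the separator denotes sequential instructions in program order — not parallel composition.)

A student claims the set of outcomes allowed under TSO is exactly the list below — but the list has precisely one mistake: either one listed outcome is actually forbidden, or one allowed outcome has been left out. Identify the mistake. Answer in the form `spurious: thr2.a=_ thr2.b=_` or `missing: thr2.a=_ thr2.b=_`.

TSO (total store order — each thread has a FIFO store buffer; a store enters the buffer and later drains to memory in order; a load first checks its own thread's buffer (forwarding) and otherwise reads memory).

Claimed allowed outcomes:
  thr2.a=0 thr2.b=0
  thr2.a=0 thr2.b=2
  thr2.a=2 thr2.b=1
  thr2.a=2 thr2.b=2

missing: thr2.a=0 thr2.b=1

outcome vector order: (thr2.a,thr2.b)
under TSO → 0/0; 0/1; 0/2; 2/1; 2/2
TSO∖claimed = {0/1}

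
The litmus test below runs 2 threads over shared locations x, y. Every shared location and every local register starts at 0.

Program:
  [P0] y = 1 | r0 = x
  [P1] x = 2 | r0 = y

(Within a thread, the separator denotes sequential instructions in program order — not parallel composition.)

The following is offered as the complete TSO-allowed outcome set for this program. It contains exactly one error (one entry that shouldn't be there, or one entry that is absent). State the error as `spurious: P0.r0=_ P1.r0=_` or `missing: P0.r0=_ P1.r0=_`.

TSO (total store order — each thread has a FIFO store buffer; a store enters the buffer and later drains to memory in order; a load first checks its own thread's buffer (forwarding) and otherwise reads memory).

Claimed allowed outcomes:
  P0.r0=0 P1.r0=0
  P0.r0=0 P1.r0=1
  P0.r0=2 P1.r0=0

missing: P0.r0=2 P1.r0=1

outcome vector order: (P0.r0,P1.r0)
[TSO] allowed = {00; 01; 20; 21}
TSO∖claimed = {21}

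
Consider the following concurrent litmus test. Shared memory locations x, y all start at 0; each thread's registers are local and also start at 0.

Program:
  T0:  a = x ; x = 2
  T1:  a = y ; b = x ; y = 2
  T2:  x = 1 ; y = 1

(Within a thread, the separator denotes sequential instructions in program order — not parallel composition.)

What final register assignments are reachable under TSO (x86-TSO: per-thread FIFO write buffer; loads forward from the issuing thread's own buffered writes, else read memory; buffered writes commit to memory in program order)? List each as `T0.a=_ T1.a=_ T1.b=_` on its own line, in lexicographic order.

outcome vector order: (T0.a,T1.a,T1.b)
|TSO outcomes| = 10

T0.a=0 T1.a=0 T1.b=0
T0.a=0 T1.a=0 T1.b=1
T0.a=0 T1.a=0 T1.b=2
T0.a=0 T1.a=1 T1.b=1
T0.a=0 T1.a=1 T1.b=2
T0.a=1 T1.a=0 T1.b=0
T0.a=1 T1.a=0 T1.b=1
T0.a=1 T1.a=0 T1.b=2
T0.a=1 T1.a=1 T1.b=1
T0.a=1 T1.a=1 T1.b=2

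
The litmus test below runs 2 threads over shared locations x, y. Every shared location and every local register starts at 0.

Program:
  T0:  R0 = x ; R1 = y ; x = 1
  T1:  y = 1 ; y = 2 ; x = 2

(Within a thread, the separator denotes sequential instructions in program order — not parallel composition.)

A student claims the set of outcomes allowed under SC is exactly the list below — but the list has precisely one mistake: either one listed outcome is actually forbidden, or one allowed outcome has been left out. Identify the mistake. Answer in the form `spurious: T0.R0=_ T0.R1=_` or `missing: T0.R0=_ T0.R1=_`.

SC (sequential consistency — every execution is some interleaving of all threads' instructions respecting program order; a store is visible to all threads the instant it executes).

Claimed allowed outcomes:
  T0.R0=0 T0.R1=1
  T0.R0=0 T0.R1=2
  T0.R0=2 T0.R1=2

missing: T0.R0=0 T0.R1=0

outcome vector order: (T0.R0,T0.R1)
SC: 4 outcomes — {(0,0) (0,1) (0,2) (2,2)}
SC∖claimed = {(0,0)}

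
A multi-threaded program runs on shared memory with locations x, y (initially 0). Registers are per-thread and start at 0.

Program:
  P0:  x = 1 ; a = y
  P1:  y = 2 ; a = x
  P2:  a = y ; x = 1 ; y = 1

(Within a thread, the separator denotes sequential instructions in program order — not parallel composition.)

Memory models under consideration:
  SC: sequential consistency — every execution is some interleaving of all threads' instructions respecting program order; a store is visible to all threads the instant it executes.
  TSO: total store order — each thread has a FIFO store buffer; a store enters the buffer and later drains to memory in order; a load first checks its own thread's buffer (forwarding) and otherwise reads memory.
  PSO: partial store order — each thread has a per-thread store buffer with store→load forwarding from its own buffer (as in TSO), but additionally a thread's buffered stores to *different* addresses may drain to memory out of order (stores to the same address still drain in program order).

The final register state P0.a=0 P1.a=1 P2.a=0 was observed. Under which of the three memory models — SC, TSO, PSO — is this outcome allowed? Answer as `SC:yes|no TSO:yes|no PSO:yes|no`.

outcome vector order: (P0.a,P1.a,P2.a)
SC: 10 outcomes — {<0 1 0> <0 1 2> <1 0 0> <1 0 2> <1 1 0> <1 1 2> <2 0 0> <2 0 2> <2 1 0> <2 1 2>}
TSO: 12 outcomes — {<0 0 0> <0 0 2> <0 1 0> <0 1 2> <1 0 0> <1 0 2> <1 1 0> <1 1 2> <2 0 0> <2 0 2> <2 1 0> <2 1 2>}
PSO: 12 outcomes — {<0 0 0> <0 0 2> <0 1 0> <0 1 2> <1 0 0> <1 0 2> <1 1 0> <1 1 2> <2 0 0> <2 0 2> <2 1 0> <2 1 2>}
target <0 1 0> ∈ {SC,TSO,PSO}

SC:yes TSO:yes PSO:yes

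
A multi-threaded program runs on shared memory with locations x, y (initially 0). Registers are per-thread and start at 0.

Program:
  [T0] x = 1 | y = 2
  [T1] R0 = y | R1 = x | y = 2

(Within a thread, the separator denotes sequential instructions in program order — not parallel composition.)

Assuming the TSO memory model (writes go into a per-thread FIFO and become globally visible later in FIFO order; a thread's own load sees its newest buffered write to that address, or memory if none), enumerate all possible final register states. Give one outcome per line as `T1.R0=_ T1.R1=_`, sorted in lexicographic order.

T1.R0=0 T1.R1=0
T1.R0=0 T1.R1=1
T1.R0=2 T1.R1=1

outcome vector order: (T1.R0,T1.R1)
|TSO outcomes| = 3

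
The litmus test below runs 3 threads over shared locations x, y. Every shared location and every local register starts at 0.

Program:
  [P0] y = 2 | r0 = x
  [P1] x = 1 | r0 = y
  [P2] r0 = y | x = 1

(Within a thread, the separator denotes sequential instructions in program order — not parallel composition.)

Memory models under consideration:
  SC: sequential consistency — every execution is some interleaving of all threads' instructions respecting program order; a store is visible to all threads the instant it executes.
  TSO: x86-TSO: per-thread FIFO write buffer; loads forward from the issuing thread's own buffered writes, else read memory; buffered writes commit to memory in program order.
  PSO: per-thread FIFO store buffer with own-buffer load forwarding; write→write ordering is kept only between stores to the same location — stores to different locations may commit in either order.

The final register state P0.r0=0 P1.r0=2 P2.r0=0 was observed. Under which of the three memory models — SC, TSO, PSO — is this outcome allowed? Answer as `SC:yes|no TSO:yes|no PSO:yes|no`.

outcome vector order: (P0.r0,P1.r0,P2.r0)
SC (6): <0 2 0> <0 2 2> <1 0 0> <1 0 2> <1 2 0> <1 2 2>
TSO (8): <0 0 0> <0 0 2> <0 2 0> <0 2 2> <1 0 0> <1 0 2> <1 2 0> <1 2 2>
PSO (8): <0 0 0> <0 0 2> <0 2 0> <0 2 2> <1 0 0> <1 0 2> <1 2 0> <1 2 2>
target <0 2 0> ∈ {SC,TSO,PSO}

SC:yes TSO:yes PSO:yes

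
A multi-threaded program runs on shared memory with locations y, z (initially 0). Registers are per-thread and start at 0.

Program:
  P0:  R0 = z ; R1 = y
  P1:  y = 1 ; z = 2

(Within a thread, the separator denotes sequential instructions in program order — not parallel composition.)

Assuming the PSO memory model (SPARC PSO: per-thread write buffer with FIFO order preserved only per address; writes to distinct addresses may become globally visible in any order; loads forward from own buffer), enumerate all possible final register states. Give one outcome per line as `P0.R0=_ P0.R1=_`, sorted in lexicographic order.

P0.R0=0 P0.R1=0
P0.R0=0 P0.R1=1
P0.R0=2 P0.R1=0
P0.R0=2 P0.R1=1

outcome vector order: (P0.R0,P0.R1)
|PSO outcomes| = 4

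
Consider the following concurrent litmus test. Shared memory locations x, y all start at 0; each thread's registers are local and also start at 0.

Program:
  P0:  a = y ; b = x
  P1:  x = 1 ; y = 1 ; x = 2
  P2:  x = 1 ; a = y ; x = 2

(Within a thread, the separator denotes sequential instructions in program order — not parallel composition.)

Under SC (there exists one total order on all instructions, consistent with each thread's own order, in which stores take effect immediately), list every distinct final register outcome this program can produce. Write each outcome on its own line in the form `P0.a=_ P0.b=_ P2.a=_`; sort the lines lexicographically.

P0.a=0 P0.b=0 P2.a=0
P0.a=0 P0.b=0 P2.a=1
P0.a=0 P0.b=1 P2.a=0
P0.a=0 P0.b=1 P2.a=1
P0.a=0 P0.b=2 P2.a=0
P0.a=0 P0.b=2 P2.a=1
P0.a=1 P0.b=1 P2.a=0
P0.a=1 P0.b=1 P2.a=1
P0.a=1 P0.b=2 P2.a=0
P0.a=1 P0.b=2 P2.a=1

outcome vector order: (P0.a,P0.b,P2.a)
|SC outcomes| = 10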